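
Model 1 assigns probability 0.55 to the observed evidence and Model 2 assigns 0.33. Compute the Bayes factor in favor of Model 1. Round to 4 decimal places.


BF = P(data|M1) / P(data|M2)
= 0.55 / 0.33 = 1.6667

1.6667


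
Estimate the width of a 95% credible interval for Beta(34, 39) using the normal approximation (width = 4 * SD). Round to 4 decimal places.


For Beta(a,b): Var = ab/((a+b)^2(a+b+1))
Var = 0.0034, SD = 0.058
Approximate 95% CI width = 4 * 0.058 = 0.2319

0.2319


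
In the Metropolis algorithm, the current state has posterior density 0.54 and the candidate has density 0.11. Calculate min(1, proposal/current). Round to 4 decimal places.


Ratio = 0.11/0.54 = 0.2037
Acceptance probability = min(1, 0.2037)
= 0.2037

0.2037


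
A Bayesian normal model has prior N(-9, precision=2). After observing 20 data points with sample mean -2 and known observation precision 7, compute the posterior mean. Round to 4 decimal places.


Posterior mean = (prior_precision * prior_mean + n * data_precision * data_mean) / (prior_precision + n * data_precision)
Numerator = 2*-9 + 20*7*-2 = -298
Denominator = 2 + 20*7 = 142
Posterior mean = -2.0986

-2.0986


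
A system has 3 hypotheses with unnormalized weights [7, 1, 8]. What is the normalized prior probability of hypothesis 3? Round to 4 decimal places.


The normalized prior is the weight divided by the total.
Total weight = 16
P(H3) = 8 / 16 = 0.5

0.5


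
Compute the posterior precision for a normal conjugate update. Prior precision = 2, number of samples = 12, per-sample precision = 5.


tau_post = tau_0 + n * tau
= 2 + 12 * 5 = 62

62


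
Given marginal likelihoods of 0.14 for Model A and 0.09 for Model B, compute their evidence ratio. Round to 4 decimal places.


Ratio = ML(A) / ML(B) = 0.14/0.09
= 1.5556

1.5556


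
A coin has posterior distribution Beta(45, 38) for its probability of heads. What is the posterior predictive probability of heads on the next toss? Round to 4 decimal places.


Posterior predictive = E[theta] = alpha/(alpha+beta)
= 45/83
= 0.5422

0.5422


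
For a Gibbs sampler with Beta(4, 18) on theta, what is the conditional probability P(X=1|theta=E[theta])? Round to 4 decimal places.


E[theta] = 4/(4+18) = 0.1818
P(X=1|theta) = theta = 0.1818

0.1818


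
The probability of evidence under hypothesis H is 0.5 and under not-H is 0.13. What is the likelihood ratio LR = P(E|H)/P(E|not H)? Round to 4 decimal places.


LR = 0.5 / 0.13
= 3.8462

3.8462


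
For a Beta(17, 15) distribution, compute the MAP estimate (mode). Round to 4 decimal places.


MAP = mode = (a-1)/(a+b-2)
= (17-1)/(17+15-2)
= 16/30 = 0.5333

0.5333


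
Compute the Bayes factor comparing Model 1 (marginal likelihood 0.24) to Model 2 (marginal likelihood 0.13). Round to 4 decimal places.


BF12 = marginal likelihood of M1 / marginal likelihood of M2
= 0.24/0.13
= 1.8462

1.8462


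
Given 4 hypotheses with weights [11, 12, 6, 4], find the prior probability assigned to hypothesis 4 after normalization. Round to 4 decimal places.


To normalize, divide each weight by the sum of all weights.
Sum = 33
Prior(H4) = 4/33 = 0.1212

0.1212


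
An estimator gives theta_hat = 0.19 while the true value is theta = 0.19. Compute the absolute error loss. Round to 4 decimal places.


The absolute error loss is |theta_hat - theta|
= |0.19 - 0.19|
= 0.0

0.0


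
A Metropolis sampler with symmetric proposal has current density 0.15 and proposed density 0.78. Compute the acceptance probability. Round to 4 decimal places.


For symmetric proposals, acceptance = min(1, pi(x*)/pi(x))
= min(1, 0.78/0.15)
= min(1, 5.2) = 1.0

1.0


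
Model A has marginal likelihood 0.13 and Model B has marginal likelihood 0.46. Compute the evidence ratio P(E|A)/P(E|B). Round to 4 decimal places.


Evidence ratio = P(E|A) / P(E|B)
= 0.13 / 0.46
= 0.2826

0.2826


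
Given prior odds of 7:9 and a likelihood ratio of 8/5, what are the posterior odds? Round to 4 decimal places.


Posterior odds = prior odds * LR
Prior odds = 7/9 = 0.7778
LR = 8/5 = 1.6
Posterior odds = 0.7778 * 1.6 = 1.2444

1.2444


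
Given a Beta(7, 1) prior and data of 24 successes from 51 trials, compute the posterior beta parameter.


Number of failures = 51 - 24 = 27
Posterior beta = 1 + 27 = 28

28


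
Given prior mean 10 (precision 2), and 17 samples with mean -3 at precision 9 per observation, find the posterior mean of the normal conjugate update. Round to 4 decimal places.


The posterior mean is a precision-weighted average of prior and data.
Post. prec. = 2 + 153 = 155
Post. mean = (20 + -459)/155 = -439/155 = -2.8323

-2.8323


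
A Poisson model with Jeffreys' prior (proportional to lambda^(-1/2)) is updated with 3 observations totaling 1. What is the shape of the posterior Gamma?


Posterior = Gamma(0.5 + S, n)
= Gamma(0.5 + 1, 3)
Posterior shape = 0.5 + S = 0.5 + 1 = 1.5

1.5


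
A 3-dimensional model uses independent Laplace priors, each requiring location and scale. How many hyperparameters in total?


Per parameter: 2 (location and scale).
Total = 3 * 2 = 6

6


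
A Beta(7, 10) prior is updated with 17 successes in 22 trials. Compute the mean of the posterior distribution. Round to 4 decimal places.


After update: Beta(24, 15)
Mean = 24 / (24 + 15) = 24 / 39
= 0.6154

0.6154


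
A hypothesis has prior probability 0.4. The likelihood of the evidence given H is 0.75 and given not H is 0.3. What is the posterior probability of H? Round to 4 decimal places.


Using Bayes' theorem:
P(E) = 0.4 * 0.75 + 0.6 * 0.3
P(E) = 0.48
P(H|E) = (0.4 * 0.75) / 0.48 = 0.625

0.625


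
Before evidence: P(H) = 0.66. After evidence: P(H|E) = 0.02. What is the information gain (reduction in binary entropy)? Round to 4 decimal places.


Prior entropy = 0.9248
Posterior entropy = 0.1414
Information gain = 0.9248 - 0.1414 = 0.7834

0.7834


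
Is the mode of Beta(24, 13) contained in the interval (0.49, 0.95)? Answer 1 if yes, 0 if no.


Mode = (a-1)/(a+b-2) = 23/35 = 0.6571
Interval: (0.49, 0.95)
Contains mode? 1

1


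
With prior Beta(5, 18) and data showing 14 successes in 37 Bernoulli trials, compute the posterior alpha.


Conjugate update: alpha_posterior = alpha_prior + k
= 5 + 14 = 19

19


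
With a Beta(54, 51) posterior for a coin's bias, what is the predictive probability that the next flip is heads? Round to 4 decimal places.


The predictive probability equals the posterior mean.
P(next = heads) = alpha / (alpha + beta)
= 54 / 105 = 0.5143

0.5143


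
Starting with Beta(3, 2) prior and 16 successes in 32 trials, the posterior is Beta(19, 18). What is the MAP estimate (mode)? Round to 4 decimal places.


The mode of Beta(a, b) when a > 1 and b > 1 is (a-1)/(a+b-2)
= (19 - 1) / (19 + 18 - 2)
= 18 / 35
= 0.5143

0.5143


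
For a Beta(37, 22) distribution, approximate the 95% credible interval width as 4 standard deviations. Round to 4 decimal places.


Variance of Beta(a,b) = ab / ((a+b)^2 * (a+b+1))
= 37*22 / ((59)^2 * 60)
= 0.0039
SD = sqrt(0.0039) = 0.0624
Width = 4 * SD = 0.2497

0.2497


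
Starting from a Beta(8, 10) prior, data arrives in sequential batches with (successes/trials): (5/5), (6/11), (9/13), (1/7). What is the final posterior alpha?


In sequential Bayesian updating, we sum all successes.
Total successes = 21
Final alpha = 8 + 21 = 29

29


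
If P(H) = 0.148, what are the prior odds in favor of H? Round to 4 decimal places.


Prior odds = P(H) / (1 - P(H))
= 0.148 / 0.852
= 0.1737

0.1737


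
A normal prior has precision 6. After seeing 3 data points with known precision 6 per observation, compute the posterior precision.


In the conjugate normal model, precisions add:
tau_posterior = tau_prior + n * tau_data
= 6 + 3*6 = 24

24


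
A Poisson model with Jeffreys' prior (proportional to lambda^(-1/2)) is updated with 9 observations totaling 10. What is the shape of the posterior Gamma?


Posterior = Gamma(0.5 + S, n)
= Gamma(0.5 + 10, 9)
Posterior shape = 0.5 + S = 0.5 + 10 = 10.5

10.5


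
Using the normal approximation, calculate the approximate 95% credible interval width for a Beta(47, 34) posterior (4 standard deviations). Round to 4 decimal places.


Var(Beta) = 47*34/(81^2 * 82) = 0.003
SD = 0.0545
Width ~ 4*SD = 0.218

0.218


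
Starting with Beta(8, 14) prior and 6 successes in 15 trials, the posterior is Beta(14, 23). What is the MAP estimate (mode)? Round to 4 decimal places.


The mode of Beta(a, b) when a > 1 and b > 1 is (a-1)/(a+b-2)
= (14 - 1) / (14 + 23 - 2)
= 13 / 35
= 0.3714

0.3714


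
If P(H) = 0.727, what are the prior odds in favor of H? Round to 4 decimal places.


Prior odds = P(H) / (1 - P(H))
= 0.727 / 0.273
= 2.663

2.663


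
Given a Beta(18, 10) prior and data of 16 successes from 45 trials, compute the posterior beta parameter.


Number of failures = 45 - 16 = 29
Posterior beta = 10 + 29 = 39

39


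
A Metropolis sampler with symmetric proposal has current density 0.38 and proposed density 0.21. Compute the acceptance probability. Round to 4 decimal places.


For symmetric proposals, acceptance = min(1, pi(x*)/pi(x))
= min(1, 0.21/0.38)
= min(1, 0.5526) = 0.5526

0.5526


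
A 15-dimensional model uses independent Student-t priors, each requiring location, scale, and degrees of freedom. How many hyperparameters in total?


Per parameter: 3 (location, scale, and degrees of freedom).
Total = 15 * 3 = 45

45


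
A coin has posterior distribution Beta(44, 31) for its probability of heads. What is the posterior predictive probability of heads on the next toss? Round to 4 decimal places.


Posterior predictive = E[theta] = alpha/(alpha+beta)
= 44/75
= 0.5867

0.5867


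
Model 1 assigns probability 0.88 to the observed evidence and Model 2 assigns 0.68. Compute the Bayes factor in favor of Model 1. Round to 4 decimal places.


BF = P(data|M1) / P(data|M2)
= 0.88 / 0.68 = 1.2941

1.2941


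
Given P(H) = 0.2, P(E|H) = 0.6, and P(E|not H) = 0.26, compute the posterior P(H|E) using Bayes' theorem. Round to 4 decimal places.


By Bayes' theorem: P(H|E) = P(E|H)*P(H) / P(E)
P(E) = P(E|H)*P(H) + P(E|not H)*P(not H)
P(E) = 0.6*0.2 + 0.26*0.8 = 0.328
P(H|E) = 0.6*0.2 / 0.328 = 0.3659

0.3659


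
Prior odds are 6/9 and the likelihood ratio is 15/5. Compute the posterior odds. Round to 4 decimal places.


Posterior odds = prior odds * likelihood ratio
= (6/9) * (15/5)
= 90 / 45
= 2.0

2.0


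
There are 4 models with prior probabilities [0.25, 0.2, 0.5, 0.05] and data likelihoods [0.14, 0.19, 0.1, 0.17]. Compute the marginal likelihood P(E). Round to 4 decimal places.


P(E) = sum over models of P(M_i) * P(E|M_i)
= 0.25*0.14 + 0.2*0.19 + 0.5*0.1 + 0.05*0.17
= 0.1315

0.1315


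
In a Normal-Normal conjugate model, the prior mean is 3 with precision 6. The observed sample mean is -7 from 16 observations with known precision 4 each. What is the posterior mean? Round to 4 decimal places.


Posterior precision = tau0 + n*tau = 6 + 16*4 = 70
Posterior mean = (tau0*mu0 + n*tau*xbar) / posterior_precision
= (6*3 + 16*4*-7) / 70
= -430 / 70 = -6.1429

-6.1429


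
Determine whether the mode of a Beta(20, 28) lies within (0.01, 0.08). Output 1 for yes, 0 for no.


First find the mode: (a-1)/(a+b-2) = 0.413
Is 0.413 in (0.01, 0.08)? 0

0


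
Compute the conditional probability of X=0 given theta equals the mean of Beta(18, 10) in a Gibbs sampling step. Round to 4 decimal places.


Mean of Beta(18, 10) = 0.6429
P(X=0 | theta=0.6429) = 0.3571

0.3571


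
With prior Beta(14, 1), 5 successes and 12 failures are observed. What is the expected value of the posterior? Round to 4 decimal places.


Posterior = Beta(19, 13)
E[theta] = alpha/(alpha+beta)
= 19/32 = 0.5938

0.5938


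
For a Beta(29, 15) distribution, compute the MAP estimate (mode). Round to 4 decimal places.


MAP = mode = (a-1)/(a+b-2)
= (29-1)/(29+15-2)
= 28/42 = 0.6667

0.6667


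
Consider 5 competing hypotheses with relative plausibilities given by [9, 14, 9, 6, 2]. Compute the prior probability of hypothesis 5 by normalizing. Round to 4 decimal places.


Sum of weights = 9 + 14 + 9 + 6 + 2 = 40
Normalized prior for H5 = 2 / 40
= 0.05

0.05


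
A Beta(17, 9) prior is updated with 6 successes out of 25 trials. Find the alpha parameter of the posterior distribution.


In the Beta-Binomial conjugate update:
alpha_post = alpha_prior + successes
= 17 + 6
= 23

23


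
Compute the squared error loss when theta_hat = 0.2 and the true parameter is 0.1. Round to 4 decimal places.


L = (theta_hat - theta_true)^2
= (0.2 - 0.1)^2
= 0.1^2 = 0.01

0.01


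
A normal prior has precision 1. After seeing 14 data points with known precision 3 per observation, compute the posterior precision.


In the conjugate normal model, precisions add:
tau_posterior = tau_prior + n * tau_data
= 1 + 14*3 = 43

43


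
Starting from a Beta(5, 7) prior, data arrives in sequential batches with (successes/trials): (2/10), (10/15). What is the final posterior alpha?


In sequential Bayesian updating, we sum all successes.
Total successes = 12
Final alpha = 5 + 12 = 17

17


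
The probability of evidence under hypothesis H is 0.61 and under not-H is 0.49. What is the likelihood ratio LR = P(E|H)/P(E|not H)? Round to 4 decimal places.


LR = 0.61 / 0.49
= 1.2449

1.2449


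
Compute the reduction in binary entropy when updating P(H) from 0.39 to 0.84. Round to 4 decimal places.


H_before = -p*log2(p) - (1-p)*log2(1-p) for p=0.39: 0.9648
H_after for p=0.84: 0.6343
Reduction = 0.9648 - 0.6343 = 0.3305

0.3305


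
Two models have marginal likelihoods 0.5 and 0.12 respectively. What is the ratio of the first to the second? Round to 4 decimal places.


Evidence ratio = 0.5 / 0.12
= 4.1667

4.1667


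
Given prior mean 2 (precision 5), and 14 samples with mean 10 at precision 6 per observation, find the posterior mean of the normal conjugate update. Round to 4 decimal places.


The posterior mean is a precision-weighted average of prior and data.
Post. prec. = 5 + 84 = 89
Post. mean = (10 + 840)/89 = 850/89 = 9.5506

9.5506


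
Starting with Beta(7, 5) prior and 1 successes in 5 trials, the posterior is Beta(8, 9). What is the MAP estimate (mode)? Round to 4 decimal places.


The mode of Beta(a, b) when a > 1 and b > 1 is (a-1)/(a+b-2)
= (8 - 1) / (8 + 9 - 2)
= 7 / 15
= 0.4667

0.4667


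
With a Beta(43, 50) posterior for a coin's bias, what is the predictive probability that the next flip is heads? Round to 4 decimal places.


The predictive probability equals the posterior mean.
P(next = heads) = alpha / (alpha + beta)
= 43 / 93 = 0.4624

0.4624


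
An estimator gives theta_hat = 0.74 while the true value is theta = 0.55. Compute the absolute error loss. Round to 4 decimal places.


The absolute error loss is |theta_hat - theta|
= |0.74 - 0.55|
= 0.19

0.19


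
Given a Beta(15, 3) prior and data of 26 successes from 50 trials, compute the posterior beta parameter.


Number of failures = 50 - 26 = 24
Posterior beta = 3 + 24 = 27

27


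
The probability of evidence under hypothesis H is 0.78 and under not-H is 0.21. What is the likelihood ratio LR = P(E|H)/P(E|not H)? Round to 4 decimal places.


LR = 0.78 / 0.21
= 3.7143

3.7143


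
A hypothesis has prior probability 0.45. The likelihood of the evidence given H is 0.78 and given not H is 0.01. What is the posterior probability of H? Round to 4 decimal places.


Using Bayes' theorem:
P(E) = 0.45 * 0.78 + 0.55 * 0.01
P(E) = 0.3565
P(H|E) = (0.45 * 0.78) / 0.3565 = 0.9846

0.9846


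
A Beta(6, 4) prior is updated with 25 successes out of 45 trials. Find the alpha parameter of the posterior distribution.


In the Beta-Binomial conjugate update:
alpha_post = alpha_prior + successes
= 6 + 25
= 31

31


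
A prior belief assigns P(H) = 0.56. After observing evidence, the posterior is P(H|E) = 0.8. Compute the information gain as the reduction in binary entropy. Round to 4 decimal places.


H(prior) = -0.56*log2(0.56) - 0.44*log2(0.44)
= 0.9896
H(post) = -0.8*log2(0.8) - 0.2*log2(0.2)
= 0.7219
IG = 0.9896 - 0.7219 = 0.2677

0.2677


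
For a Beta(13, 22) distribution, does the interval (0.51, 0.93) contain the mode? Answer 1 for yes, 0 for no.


Mode of Beta(a,b) = (a-1)/(a+b-2)
= (13-1)/(13+22-2) = 0.3636
Check: 0.51 <= 0.3636 <= 0.93?
Result: 0

0


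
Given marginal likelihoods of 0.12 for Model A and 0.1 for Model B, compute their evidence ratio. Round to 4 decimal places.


Ratio = ML(A) / ML(B) = 0.12/0.1
= 1.2

1.2


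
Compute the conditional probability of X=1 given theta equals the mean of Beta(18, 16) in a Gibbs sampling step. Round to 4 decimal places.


Mean of Beta(18, 16) = 0.5294
P(X=1 | theta=0.5294) = 0.5294

0.5294


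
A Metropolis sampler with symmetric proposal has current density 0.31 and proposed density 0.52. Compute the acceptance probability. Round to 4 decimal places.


For symmetric proposals, acceptance = min(1, pi(x*)/pi(x))
= min(1, 0.52/0.31)
= min(1, 1.6774) = 1.0

1.0


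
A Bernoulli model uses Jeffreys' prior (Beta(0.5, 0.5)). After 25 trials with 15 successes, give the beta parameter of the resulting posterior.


Posterior = Beta(prior_alpha + successes, prior_beta + failures)
= Beta(0.5 + 15, 0.5 + 10)
Posterior beta = 0.5 + (n - k) = 0.5 + 10 = 10.5

10.5


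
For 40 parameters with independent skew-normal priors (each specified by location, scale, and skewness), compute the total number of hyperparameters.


A skew-normal prior has 3 hyperparameters per parameter.
Total = 40 * 3 = 120

120


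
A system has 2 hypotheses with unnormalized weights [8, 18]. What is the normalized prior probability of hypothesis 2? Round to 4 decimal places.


The normalized prior is the weight divided by the total.
Total weight = 26
P(H2) = 18 / 26 = 0.6923

0.6923


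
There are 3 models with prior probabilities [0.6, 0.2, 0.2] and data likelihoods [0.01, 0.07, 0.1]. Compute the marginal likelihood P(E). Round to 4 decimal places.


P(E) = sum over models of P(M_i) * P(E|M_i)
= 0.6*0.01 + 0.2*0.07 + 0.2*0.1
= 0.04

0.04


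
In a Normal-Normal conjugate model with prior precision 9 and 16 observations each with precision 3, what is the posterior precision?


Posterior precision = prior precision + n * observation precision
= 9 + 16 * 3
= 9 + 48 = 57

57


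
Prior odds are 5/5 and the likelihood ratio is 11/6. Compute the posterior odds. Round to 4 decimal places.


Posterior odds = prior odds * likelihood ratio
= (5/5) * (11/6)
= 55 / 30
= 1.8333

1.8333


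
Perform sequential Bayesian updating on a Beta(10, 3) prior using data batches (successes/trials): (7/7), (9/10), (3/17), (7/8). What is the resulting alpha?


Accumulate successes: 26
Posterior alpha = prior alpha + sum of successes
= 10 + 26 = 36

36


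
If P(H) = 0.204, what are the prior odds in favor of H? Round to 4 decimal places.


Prior odds = P(H) / (1 - P(H))
= 0.204 / 0.796
= 0.2563

0.2563


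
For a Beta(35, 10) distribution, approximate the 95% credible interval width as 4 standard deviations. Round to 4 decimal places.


Variance of Beta(a,b) = ab / ((a+b)^2 * (a+b+1))
= 35*10 / ((45)^2 * 46)
= 0.0038
SD = sqrt(0.0038) = 0.0613
Width = 4 * SD = 0.2452

0.2452


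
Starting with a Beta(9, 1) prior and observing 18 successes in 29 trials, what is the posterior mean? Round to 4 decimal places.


Posterior parameters: alpha = 9 + 18 = 27
beta = 1 + 11 = 12
Posterior mean = alpha / (alpha + beta) = 27 / 39
= 0.6923

0.6923


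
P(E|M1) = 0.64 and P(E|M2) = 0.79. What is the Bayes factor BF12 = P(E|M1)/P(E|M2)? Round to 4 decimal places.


Bayes factor BF12 = P(E|M1) / P(E|M2)
= 0.64 / 0.79
= 0.8101

0.8101


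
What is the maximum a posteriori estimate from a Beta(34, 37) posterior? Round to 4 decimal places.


The MAP estimate equals the mode of the distribution.
Mode of Beta(a,b) = (a-1)/(a+b-2)
= 33/69
= 0.4783

0.4783


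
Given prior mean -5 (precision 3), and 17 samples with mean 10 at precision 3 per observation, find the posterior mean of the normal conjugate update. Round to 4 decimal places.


The posterior mean is a precision-weighted average of prior and data.
Post. prec. = 3 + 51 = 54
Post. mean = (-15 + 510)/54 = 495/54 = 9.1667

9.1667


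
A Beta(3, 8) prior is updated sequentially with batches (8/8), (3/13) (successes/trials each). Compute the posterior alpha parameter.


Sequential conjugate updating is equivalent to a single batch update.
Total successes across all batches = 11
alpha_posterior = alpha_prior + total_successes = 3 + 11
= 14

14


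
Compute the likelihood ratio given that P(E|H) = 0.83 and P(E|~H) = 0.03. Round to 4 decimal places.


LR = P(E|H) / P(E|~H)
= 0.83 / 0.03 = 27.6667

27.6667


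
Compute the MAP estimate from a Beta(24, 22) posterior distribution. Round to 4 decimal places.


MAP = mode of Beta distribution
= (alpha - 1)/(alpha + beta - 2)
= (24-1)/(24+22-2)
= 23/44 = 0.5227

0.5227


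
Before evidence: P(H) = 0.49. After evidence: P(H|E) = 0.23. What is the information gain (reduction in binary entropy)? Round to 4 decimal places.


Prior entropy = 0.9997
Posterior entropy = 0.778
Information gain = 0.9997 - 0.778 = 0.2217

0.2217


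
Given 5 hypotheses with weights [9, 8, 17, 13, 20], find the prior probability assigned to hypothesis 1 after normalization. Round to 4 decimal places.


To normalize, divide each weight by the sum of all weights.
Sum = 67
Prior(H1) = 9/67 = 0.1343

0.1343


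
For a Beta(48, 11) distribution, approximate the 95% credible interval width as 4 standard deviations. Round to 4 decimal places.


Variance of Beta(a,b) = ab / ((a+b)^2 * (a+b+1))
= 48*11 / ((59)^2 * 60)
= 0.0025
SD = sqrt(0.0025) = 0.0503
Width = 4 * SD = 0.2011

0.2011


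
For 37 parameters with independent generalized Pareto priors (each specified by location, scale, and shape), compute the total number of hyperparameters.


A generalized Pareto prior has 3 hyperparameters per parameter.
Total = 37 * 3 = 111

111


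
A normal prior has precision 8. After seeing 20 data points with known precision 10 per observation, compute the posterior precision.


In the conjugate normal model, precisions add:
tau_posterior = tau_prior + n * tau_data
= 8 + 20*10 = 208

208


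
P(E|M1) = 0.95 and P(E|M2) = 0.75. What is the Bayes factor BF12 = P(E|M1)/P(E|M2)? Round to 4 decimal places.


Bayes factor BF12 = P(E|M1) / P(E|M2)
= 0.95 / 0.75
= 1.2667

1.2667


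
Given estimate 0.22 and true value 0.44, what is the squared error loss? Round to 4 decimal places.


Squared error = (estimate - true)^2
Difference = -0.22
Loss = -0.22^2 = 0.0484

0.0484


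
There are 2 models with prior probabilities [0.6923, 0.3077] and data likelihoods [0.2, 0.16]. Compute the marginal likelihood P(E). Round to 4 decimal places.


P(E) = sum over models of P(M_i) * P(E|M_i)
= 0.6923*0.2 + 0.3077*0.16
= 0.1877

0.1877


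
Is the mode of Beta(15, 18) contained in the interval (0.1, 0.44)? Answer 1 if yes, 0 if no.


Mode = (a-1)/(a+b-2) = 14/31 = 0.4516
Interval: (0.1, 0.44)
Contains mode? 0

0


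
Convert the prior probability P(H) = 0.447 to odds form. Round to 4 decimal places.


P(not H) = 1 - 0.447 = 0.553
Odds = 0.447 / 0.553 = 0.8083

0.8083


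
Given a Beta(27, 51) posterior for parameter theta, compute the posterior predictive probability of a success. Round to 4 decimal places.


For a Beta-Bernoulli model, the predictive probability is the mean:
P(success) = 27/(27+51) = 27/78 = 0.3462

0.3462


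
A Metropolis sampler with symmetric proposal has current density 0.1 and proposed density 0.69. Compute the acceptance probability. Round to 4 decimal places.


For symmetric proposals, acceptance = min(1, pi(x*)/pi(x))
= min(1, 0.69/0.1)
= min(1, 6.9) = 1.0

1.0


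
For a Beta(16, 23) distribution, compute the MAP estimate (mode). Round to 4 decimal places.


MAP = mode = (a-1)/(a+b-2)
= (16-1)/(16+23-2)
= 15/37 = 0.4054

0.4054


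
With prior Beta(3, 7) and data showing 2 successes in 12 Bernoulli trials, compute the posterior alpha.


Conjugate update: alpha_posterior = alpha_prior + k
= 3 + 2 = 5

5


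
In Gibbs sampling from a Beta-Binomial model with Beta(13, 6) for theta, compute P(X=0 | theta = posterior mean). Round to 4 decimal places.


Posterior mean = alpha/(alpha+beta) = 13/19 = 0.6842
P(X=0|theta=mean) = 1 - theta = 0.3158

0.3158


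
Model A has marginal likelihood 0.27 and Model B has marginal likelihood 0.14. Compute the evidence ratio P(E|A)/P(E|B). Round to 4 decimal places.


Evidence ratio = P(E|A) / P(E|B)
= 0.27 / 0.14
= 1.9286

1.9286


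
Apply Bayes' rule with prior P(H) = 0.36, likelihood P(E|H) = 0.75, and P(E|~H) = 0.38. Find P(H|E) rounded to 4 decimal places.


Step 1: Compute marginal P(E) = P(E|H)P(H) + P(E|~H)P(~H)
= 0.75*0.36 + 0.38*0.64 = 0.5132
Step 2: P(H|E) = P(E|H)P(H)/P(E) = 0.27/0.5132
= 0.5261

0.5261


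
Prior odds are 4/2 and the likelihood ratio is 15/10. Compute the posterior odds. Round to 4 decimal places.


Posterior odds = prior odds * likelihood ratio
= (4/2) * (15/10)
= 60 / 20
= 3.0

3.0


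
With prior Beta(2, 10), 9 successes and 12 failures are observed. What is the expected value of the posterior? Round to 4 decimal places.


Posterior = Beta(11, 22)
E[theta] = alpha/(alpha+beta)
= 11/33 = 0.3333

0.3333


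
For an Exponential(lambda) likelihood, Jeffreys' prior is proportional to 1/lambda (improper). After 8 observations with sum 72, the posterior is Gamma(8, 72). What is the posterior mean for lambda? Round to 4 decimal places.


Posterior = Gamma(n, sum_x) = Gamma(8, 72)
Posterior mean = shape/rate = 8/72
= 0.1111

0.1111


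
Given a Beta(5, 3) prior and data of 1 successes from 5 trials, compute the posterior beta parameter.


Number of failures = 5 - 1 = 4
Posterior beta = 3 + 4 = 7

7


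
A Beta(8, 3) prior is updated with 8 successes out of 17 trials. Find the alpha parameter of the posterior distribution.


In the Beta-Binomial conjugate update:
alpha_post = alpha_prior + successes
= 8 + 8
= 16

16


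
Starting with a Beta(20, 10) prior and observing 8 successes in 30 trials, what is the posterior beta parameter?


Posterior beta = prior beta + failures
Failures = 30 - 8 = 22
beta_post = 10 + 22 = 32

32


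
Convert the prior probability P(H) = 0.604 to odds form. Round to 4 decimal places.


P(not H) = 1 - 0.604 = 0.396
Odds = 0.604 / 0.396 = 1.5253

1.5253


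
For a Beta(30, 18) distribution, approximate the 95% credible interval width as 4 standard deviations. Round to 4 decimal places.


Variance of Beta(a,b) = ab / ((a+b)^2 * (a+b+1))
= 30*18 / ((48)^2 * 49)
= 0.0048
SD = sqrt(0.0048) = 0.0692
Width = 4 * SD = 0.2766

0.2766


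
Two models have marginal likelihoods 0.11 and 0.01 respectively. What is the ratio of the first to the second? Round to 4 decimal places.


Evidence ratio = 0.11 / 0.01
= 11.0

11.0


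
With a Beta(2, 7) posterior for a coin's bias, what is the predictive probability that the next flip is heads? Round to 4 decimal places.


The predictive probability equals the posterior mean.
P(next = heads) = alpha / (alpha + beta)
= 2 / 9 = 0.2222

0.2222


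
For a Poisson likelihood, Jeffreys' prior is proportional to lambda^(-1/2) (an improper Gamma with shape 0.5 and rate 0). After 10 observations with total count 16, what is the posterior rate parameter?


Jeffreys' prior for Poisson is proportional to lambda^(-1/2).
Posterior is Gamma(0.5 + S, 0 + n) = Gamma(0.5 + 16, 10).
Posterior rate = 0 + n = 10

10.0


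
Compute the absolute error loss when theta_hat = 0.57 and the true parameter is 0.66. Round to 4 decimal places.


L = |theta_hat - theta_true|
= |0.57 - 0.66| = 0.09

0.09


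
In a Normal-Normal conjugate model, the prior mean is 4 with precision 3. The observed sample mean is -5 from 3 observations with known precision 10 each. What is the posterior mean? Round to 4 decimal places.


Posterior precision = tau0 + n*tau = 3 + 3*10 = 33
Posterior mean = (tau0*mu0 + n*tau*xbar) / posterior_precision
= (3*4 + 3*10*-5) / 33
= -138 / 33 = -4.1818

-4.1818


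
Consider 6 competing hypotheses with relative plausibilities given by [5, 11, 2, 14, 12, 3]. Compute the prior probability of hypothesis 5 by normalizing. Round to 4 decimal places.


Sum of weights = 5 + 11 + 2 + 14 + 12 + 3 = 47
Normalized prior for H5 = 12 / 47
= 0.2553

0.2553


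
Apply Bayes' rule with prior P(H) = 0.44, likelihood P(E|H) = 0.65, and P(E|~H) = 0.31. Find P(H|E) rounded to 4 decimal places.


Step 1: Compute marginal P(E) = P(E|H)P(H) + P(E|~H)P(~H)
= 0.65*0.44 + 0.31*0.56 = 0.4596
Step 2: P(H|E) = P(E|H)P(H)/P(E) = 0.286/0.4596
= 0.6223

0.6223


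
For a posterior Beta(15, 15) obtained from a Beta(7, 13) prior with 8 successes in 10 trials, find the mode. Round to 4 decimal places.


Mode = (alpha - 1) / (alpha + beta - 2)
= 14 / 28
= 0.5

0.5


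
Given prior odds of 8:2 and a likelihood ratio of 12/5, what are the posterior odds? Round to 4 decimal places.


Posterior odds = prior odds * LR
Prior odds = 8/2 = 4.0
LR = 12/5 = 2.4
Posterior odds = 4.0 * 2.4 = 9.6

9.6


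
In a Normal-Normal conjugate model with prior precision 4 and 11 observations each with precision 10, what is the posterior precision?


Posterior precision = prior precision + n * observation precision
= 4 + 11 * 10
= 4 + 110 = 114

114


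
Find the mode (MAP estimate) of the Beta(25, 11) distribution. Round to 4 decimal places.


For Beta(a,b) with a,b > 1:
Mode = (a-1)/(a+b-2) = (25-1)/(36-2)
= 24/34 = 0.7059

0.7059


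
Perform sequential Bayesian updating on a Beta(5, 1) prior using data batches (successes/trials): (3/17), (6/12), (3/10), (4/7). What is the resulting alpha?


Accumulate successes: 16
Posterior alpha = prior alpha + sum of successes
= 5 + 16 = 21

21


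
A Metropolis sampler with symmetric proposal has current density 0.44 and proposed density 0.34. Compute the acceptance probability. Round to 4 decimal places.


For symmetric proposals, acceptance = min(1, pi(x*)/pi(x))
= min(1, 0.34/0.44)
= min(1, 0.7727) = 0.7727

0.7727


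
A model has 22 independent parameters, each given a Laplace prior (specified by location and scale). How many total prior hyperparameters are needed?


Each Laplace prior needs 2 hyperparameters (location and scale).
Total = 2 * 22 = 44

44


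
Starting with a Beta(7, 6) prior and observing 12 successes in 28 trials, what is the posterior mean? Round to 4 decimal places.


Posterior parameters: alpha = 7 + 12 = 19
beta = 6 + 16 = 22
Posterior mean = alpha / (alpha + beta) = 19 / 41
= 0.4634

0.4634


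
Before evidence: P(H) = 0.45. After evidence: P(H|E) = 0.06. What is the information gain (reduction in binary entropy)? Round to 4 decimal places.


Prior entropy = 0.9928
Posterior entropy = 0.3274
Information gain = 0.9928 - 0.3274 = 0.6653

0.6653


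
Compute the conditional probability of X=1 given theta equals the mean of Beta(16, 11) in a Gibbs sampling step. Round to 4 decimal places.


Mean of Beta(16, 11) = 0.5926
P(X=1 | theta=0.5926) = 0.5926

0.5926


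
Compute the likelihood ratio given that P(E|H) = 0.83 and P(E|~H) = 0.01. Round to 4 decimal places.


LR = P(E|H) / P(E|~H)
= 0.83 / 0.01 = 83.0

83.0


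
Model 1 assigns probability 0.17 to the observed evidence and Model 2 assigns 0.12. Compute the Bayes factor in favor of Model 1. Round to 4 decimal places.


BF = P(data|M1) / P(data|M2)
= 0.17 / 0.12 = 1.4167

1.4167


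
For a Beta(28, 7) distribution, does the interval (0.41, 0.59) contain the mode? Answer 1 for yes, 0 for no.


Mode of Beta(a,b) = (a-1)/(a+b-2)
= (28-1)/(28+7-2) = 0.8182
Check: 0.41 <= 0.8182 <= 0.59?
Result: 0

0


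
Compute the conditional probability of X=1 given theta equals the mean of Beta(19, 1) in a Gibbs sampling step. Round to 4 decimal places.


Mean of Beta(19, 1) = 0.95
P(X=1 | theta=0.95) = 0.95

0.95


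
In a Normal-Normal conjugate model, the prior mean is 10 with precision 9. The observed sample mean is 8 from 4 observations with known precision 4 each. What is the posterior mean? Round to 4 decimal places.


Posterior precision = tau0 + n*tau = 9 + 4*4 = 25
Posterior mean = (tau0*mu0 + n*tau*xbar) / posterior_precision
= (9*10 + 4*4*8) / 25
= 218 / 25 = 8.72

8.72


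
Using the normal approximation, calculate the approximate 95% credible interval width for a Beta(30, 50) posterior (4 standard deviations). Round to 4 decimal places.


Var(Beta) = 30*50/(80^2 * 81) = 0.0029
SD = 0.0538
Width ~ 4*SD = 0.2152

0.2152


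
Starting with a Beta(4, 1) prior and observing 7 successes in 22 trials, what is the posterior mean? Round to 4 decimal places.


Posterior parameters: alpha = 4 + 7 = 11
beta = 1 + 15 = 16
Posterior mean = alpha / (alpha + beta) = 11 / 27
= 0.4074

0.4074


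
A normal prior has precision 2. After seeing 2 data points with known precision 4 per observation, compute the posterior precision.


In the conjugate normal model, precisions add:
tau_posterior = tau_prior + n * tau_data
= 2 + 2*4 = 10

10


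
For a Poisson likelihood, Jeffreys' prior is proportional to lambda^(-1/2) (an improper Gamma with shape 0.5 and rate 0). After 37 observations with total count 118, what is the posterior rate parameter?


Jeffreys' prior for Poisson is proportional to lambda^(-1/2).
Posterior is Gamma(0.5 + S, 0 + n) = Gamma(0.5 + 118, 37).
Posterior rate = 0 + n = 37

37.0


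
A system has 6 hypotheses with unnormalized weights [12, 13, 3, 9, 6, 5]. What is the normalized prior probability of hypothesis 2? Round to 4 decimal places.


The normalized prior is the weight divided by the total.
Total weight = 48
P(H2) = 13 / 48 = 0.2708

0.2708


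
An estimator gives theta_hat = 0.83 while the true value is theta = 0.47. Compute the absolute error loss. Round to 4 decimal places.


The absolute error loss is |theta_hat - theta|
= |0.83 - 0.47|
= 0.36

0.36


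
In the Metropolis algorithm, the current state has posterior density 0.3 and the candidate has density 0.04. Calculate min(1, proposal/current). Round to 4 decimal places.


Ratio = 0.04/0.3 = 0.1333
Acceptance probability = min(1, 0.1333)
= 0.1333

0.1333


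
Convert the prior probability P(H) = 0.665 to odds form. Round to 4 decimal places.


P(not H) = 1 - 0.665 = 0.335
Odds = 0.665 / 0.335 = 1.9851

1.9851


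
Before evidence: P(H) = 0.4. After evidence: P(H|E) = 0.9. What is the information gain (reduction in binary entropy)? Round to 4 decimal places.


Prior entropy = 0.971
Posterior entropy = 0.469
Information gain = 0.971 - 0.469 = 0.502

0.502


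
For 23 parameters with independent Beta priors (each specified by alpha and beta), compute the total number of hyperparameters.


A Beta prior has 2 hyperparameters per parameter.
Total = 23 * 2 = 46

46


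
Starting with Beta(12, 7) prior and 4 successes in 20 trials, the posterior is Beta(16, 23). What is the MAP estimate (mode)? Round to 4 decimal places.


The mode of Beta(a, b) when a > 1 and b > 1 is (a-1)/(a+b-2)
= (16 - 1) / (16 + 23 - 2)
= 15 / 37
= 0.4054

0.4054


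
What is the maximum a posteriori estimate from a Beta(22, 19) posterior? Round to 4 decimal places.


The MAP estimate equals the mode of the distribution.
Mode of Beta(a,b) = (a-1)/(a+b-2)
= 21/39
= 0.5385

0.5385


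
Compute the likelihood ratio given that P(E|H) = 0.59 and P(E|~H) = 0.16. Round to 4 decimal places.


LR = P(E|H) / P(E|~H)
= 0.59 / 0.16 = 3.6875

3.6875


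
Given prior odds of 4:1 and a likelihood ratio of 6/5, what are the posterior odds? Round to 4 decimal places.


Posterior odds = prior odds * LR
Prior odds = 4/1 = 4.0
LR = 6/5 = 1.2
Posterior odds = 4.0 * 1.2 = 4.8

4.8


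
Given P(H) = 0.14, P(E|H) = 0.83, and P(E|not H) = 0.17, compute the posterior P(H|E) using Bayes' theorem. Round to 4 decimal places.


By Bayes' theorem: P(H|E) = P(E|H)*P(H) / P(E)
P(E) = P(E|H)*P(H) + P(E|not H)*P(not H)
P(E) = 0.83*0.14 + 0.17*0.86 = 0.2624
P(H|E) = 0.83*0.14 / 0.2624 = 0.4428

0.4428


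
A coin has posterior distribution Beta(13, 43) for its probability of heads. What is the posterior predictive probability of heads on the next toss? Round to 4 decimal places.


Posterior predictive = E[theta] = alpha/(alpha+beta)
= 13/56
= 0.2321

0.2321


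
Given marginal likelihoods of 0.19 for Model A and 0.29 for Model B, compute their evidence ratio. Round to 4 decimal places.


Ratio = ML(A) / ML(B) = 0.19/0.29
= 0.6552

0.6552


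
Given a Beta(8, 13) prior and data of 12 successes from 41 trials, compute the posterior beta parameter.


Number of failures = 41 - 12 = 29
Posterior beta = 13 + 29 = 42

42


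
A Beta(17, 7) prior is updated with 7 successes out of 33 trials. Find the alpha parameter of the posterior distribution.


In the Beta-Binomial conjugate update:
alpha_post = alpha_prior + successes
= 17 + 7
= 24

24


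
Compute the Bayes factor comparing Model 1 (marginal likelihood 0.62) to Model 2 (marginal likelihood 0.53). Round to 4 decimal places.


BF12 = marginal likelihood of M1 / marginal likelihood of M2
= 0.62/0.53
= 1.1698

1.1698


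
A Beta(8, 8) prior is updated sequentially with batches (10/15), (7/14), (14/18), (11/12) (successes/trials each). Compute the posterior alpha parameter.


Sequential conjugate updating is equivalent to a single batch update.
Total successes across all batches = 42
alpha_posterior = alpha_prior + total_successes = 8 + 42
= 50

50


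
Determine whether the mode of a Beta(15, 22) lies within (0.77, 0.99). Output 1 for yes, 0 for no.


First find the mode: (a-1)/(a+b-2) = 0.4
Is 0.4 in (0.77, 0.99)? 0

0


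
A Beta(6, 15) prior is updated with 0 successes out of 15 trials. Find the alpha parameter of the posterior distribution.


In the Beta-Binomial conjugate update:
alpha_post = alpha_prior + successes
= 6 + 0
= 6

6


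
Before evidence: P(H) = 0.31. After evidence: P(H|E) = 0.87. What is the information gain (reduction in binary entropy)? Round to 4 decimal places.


Prior entropy = 0.8932
Posterior entropy = 0.5574
Information gain = 0.8932 - 0.5574 = 0.3357

0.3357


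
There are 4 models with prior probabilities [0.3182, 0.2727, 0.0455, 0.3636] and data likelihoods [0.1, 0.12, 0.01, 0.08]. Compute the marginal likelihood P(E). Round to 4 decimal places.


P(E) = sum over models of P(M_i) * P(E|M_i)
= 0.3182*0.1 + 0.2727*0.12 + 0.0455*0.01 + 0.3636*0.08
= 0.0941

0.0941


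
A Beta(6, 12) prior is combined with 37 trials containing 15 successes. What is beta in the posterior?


In conjugate updating:
beta_posterior = beta_prior + (n - k)
= 12 + (37 - 15)
= 12 + 22 = 34

34


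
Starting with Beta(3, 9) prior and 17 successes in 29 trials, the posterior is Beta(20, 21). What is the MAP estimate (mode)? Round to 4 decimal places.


The mode of Beta(a, b) when a > 1 and b > 1 is (a-1)/(a+b-2)
= (20 - 1) / (20 + 21 - 2)
= 19 / 39
= 0.4872

0.4872


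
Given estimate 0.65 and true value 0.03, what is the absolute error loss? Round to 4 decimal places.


Absolute error = |estimate - true|
= |0.62| = 0.62

0.62


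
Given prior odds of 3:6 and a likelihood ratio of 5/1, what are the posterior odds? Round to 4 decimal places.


Posterior odds = prior odds * LR
Prior odds = 3/6 = 0.5
LR = 5/1 = 5.0
Posterior odds = 0.5 * 5.0 = 2.5

2.5
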